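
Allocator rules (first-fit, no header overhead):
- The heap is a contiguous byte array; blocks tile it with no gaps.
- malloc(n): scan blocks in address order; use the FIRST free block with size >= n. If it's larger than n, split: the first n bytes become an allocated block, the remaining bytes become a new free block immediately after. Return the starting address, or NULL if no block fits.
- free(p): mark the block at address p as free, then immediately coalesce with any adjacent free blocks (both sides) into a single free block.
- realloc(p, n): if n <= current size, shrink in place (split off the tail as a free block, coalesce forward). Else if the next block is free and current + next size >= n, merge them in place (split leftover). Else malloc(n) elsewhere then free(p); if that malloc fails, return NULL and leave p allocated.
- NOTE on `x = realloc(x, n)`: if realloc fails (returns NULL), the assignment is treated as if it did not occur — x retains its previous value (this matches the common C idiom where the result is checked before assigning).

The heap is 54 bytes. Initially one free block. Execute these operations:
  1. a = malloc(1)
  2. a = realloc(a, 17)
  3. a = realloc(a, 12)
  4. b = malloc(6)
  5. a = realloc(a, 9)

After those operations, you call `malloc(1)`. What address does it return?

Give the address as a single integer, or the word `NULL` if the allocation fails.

Answer: 9

Derivation:
Op 1: a = malloc(1) -> a = 0; heap: [0-0 ALLOC][1-53 FREE]
Op 2: a = realloc(a, 17) -> a = 0; heap: [0-16 ALLOC][17-53 FREE]
Op 3: a = realloc(a, 12) -> a = 0; heap: [0-11 ALLOC][12-53 FREE]
Op 4: b = malloc(6) -> b = 12; heap: [0-11 ALLOC][12-17 ALLOC][18-53 FREE]
Op 5: a = realloc(a, 9) -> a = 0; heap: [0-8 ALLOC][9-11 FREE][12-17 ALLOC][18-53 FREE]
malloc(1): first-fit scan over [0-8 ALLOC][9-11 FREE][12-17 ALLOC][18-53 FREE] -> 9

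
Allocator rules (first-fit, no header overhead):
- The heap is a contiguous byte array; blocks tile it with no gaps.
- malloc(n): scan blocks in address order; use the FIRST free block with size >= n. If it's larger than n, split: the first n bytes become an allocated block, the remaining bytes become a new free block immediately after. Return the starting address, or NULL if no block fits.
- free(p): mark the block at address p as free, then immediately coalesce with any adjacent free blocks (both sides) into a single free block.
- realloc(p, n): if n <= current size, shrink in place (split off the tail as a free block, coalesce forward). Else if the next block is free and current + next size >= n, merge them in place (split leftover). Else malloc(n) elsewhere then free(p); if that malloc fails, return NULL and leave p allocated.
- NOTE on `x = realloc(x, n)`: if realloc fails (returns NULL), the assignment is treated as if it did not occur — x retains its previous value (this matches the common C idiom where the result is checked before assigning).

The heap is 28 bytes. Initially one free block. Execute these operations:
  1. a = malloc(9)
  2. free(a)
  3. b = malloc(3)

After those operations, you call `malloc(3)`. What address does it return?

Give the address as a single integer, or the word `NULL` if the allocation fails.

Op 1: a = malloc(9) -> a = 0; heap: [0-8 ALLOC][9-27 FREE]
Op 2: free(a) -> (freed a); heap: [0-27 FREE]
Op 3: b = malloc(3) -> b = 0; heap: [0-2 ALLOC][3-27 FREE]
malloc(3): first-fit scan over [0-2 ALLOC][3-27 FREE] -> 3

Answer: 3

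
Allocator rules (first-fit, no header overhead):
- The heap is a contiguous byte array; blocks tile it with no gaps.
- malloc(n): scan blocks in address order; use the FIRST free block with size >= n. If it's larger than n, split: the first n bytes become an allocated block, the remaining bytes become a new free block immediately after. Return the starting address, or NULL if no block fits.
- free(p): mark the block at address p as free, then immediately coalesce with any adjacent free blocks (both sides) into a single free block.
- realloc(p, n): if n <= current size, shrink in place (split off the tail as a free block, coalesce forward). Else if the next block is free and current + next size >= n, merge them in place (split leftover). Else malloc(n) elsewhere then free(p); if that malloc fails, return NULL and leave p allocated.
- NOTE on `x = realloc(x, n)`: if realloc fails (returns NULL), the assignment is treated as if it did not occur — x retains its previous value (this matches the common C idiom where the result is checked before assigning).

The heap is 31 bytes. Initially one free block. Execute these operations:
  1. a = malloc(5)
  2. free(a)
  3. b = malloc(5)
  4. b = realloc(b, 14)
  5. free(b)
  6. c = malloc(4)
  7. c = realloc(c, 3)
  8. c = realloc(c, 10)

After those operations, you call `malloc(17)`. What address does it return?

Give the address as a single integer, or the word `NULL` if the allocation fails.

Answer: 10

Derivation:
Op 1: a = malloc(5) -> a = 0; heap: [0-4 ALLOC][5-30 FREE]
Op 2: free(a) -> (freed a); heap: [0-30 FREE]
Op 3: b = malloc(5) -> b = 0; heap: [0-4 ALLOC][5-30 FREE]
Op 4: b = realloc(b, 14) -> b = 0; heap: [0-13 ALLOC][14-30 FREE]
Op 5: free(b) -> (freed b); heap: [0-30 FREE]
Op 6: c = malloc(4) -> c = 0; heap: [0-3 ALLOC][4-30 FREE]
Op 7: c = realloc(c, 3) -> c = 0; heap: [0-2 ALLOC][3-30 FREE]
Op 8: c = realloc(c, 10) -> c = 0; heap: [0-9 ALLOC][10-30 FREE]
malloc(17): first-fit scan over [0-9 ALLOC][10-30 FREE] -> 10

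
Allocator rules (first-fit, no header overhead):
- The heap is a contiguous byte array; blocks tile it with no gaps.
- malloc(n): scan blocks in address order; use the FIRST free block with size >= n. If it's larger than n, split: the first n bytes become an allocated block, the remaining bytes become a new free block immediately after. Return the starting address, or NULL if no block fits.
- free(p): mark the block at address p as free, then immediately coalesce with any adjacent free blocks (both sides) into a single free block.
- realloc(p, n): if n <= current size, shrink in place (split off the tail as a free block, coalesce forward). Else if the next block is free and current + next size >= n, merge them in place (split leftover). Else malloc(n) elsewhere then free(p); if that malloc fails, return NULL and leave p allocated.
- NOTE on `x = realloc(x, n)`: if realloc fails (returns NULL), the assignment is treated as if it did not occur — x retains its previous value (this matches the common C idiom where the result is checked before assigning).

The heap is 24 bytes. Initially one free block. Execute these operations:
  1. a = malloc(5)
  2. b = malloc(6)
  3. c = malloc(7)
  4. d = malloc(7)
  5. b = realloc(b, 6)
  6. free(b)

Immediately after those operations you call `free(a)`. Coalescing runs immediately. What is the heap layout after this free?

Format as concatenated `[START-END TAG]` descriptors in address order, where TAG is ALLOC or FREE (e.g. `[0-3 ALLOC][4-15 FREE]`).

Answer: [0-10 FREE][11-17 ALLOC][18-23 FREE]

Derivation:
Op 1: a = malloc(5) -> a = 0; heap: [0-4 ALLOC][5-23 FREE]
Op 2: b = malloc(6) -> b = 5; heap: [0-4 ALLOC][5-10 ALLOC][11-23 FREE]
Op 3: c = malloc(7) -> c = 11; heap: [0-4 ALLOC][5-10 ALLOC][11-17 ALLOC][18-23 FREE]
Op 4: d = malloc(7) -> d = NULL; heap: [0-4 ALLOC][5-10 ALLOC][11-17 ALLOC][18-23 FREE]
Op 5: b = realloc(b, 6) -> b = 5; heap: [0-4 ALLOC][5-10 ALLOC][11-17 ALLOC][18-23 FREE]
Op 6: free(b) -> (freed b); heap: [0-4 ALLOC][5-10 FREE][11-17 ALLOC][18-23 FREE]
free(a): a = 0 -> block [0-4 ALLOC]; mark free, coalesce with adjacent free neighbors -> [0-10 FREE][11-17 ALLOC][18-23 FREE]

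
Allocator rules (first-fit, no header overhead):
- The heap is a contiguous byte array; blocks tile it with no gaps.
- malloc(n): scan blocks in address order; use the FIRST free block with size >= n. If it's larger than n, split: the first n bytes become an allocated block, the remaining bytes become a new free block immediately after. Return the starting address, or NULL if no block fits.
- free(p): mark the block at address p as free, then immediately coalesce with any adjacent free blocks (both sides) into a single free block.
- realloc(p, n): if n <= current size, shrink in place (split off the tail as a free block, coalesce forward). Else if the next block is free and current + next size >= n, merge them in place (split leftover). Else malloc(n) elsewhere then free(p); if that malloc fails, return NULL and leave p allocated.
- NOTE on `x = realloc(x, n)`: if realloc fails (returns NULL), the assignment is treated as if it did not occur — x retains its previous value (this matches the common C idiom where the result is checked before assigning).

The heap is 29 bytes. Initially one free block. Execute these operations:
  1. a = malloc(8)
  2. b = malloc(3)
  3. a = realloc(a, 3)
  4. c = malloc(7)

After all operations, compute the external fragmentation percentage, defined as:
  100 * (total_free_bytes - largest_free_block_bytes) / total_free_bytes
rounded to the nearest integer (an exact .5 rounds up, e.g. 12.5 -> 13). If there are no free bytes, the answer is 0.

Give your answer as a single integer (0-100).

Answer: 31

Derivation:
Op 1: a = malloc(8) -> a = 0; heap: [0-7 ALLOC][8-28 FREE]
Op 2: b = malloc(3) -> b = 8; heap: [0-7 ALLOC][8-10 ALLOC][11-28 FREE]
Op 3: a = realloc(a, 3) -> a = 0; heap: [0-2 ALLOC][3-7 FREE][8-10 ALLOC][11-28 FREE]
Op 4: c = malloc(7) -> c = 11; heap: [0-2 ALLOC][3-7 FREE][8-10 ALLOC][11-17 ALLOC][18-28 FREE]
Free blocks: [5 11] total_free=16 largest=11 -> 100*(16-11)/16 = 500/16 = 31.25 -> rounds to 31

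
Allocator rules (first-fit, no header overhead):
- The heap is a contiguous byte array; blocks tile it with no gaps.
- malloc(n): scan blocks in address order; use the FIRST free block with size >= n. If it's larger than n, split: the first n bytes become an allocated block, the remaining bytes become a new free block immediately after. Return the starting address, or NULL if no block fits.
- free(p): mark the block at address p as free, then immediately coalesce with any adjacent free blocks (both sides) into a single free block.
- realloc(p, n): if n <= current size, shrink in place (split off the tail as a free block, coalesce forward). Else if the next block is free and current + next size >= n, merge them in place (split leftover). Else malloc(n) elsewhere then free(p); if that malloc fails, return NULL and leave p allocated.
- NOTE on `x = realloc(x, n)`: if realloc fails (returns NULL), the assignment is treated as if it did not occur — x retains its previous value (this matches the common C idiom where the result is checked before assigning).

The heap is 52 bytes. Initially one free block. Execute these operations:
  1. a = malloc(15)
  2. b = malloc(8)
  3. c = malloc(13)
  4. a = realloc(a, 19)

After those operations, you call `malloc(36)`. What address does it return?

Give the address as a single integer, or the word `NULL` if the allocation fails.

Op 1: a = malloc(15) -> a = 0; heap: [0-14 ALLOC][15-51 FREE]
Op 2: b = malloc(8) -> b = 15; heap: [0-14 ALLOC][15-22 ALLOC][23-51 FREE]
Op 3: c = malloc(13) -> c = 23; heap: [0-14 ALLOC][15-22 ALLOC][23-35 ALLOC][36-51 FREE]
Op 4: a = realloc(a, 19) -> NULL (a unchanged); heap: [0-14 ALLOC][15-22 ALLOC][23-35 ALLOC][36-51 FREE]
malloc(36): first-fit scan over [0-14 ALLOC][15-22 ALLOC][23-35 ALLOC][36-51 FREE] -> NULL

Answer: NULL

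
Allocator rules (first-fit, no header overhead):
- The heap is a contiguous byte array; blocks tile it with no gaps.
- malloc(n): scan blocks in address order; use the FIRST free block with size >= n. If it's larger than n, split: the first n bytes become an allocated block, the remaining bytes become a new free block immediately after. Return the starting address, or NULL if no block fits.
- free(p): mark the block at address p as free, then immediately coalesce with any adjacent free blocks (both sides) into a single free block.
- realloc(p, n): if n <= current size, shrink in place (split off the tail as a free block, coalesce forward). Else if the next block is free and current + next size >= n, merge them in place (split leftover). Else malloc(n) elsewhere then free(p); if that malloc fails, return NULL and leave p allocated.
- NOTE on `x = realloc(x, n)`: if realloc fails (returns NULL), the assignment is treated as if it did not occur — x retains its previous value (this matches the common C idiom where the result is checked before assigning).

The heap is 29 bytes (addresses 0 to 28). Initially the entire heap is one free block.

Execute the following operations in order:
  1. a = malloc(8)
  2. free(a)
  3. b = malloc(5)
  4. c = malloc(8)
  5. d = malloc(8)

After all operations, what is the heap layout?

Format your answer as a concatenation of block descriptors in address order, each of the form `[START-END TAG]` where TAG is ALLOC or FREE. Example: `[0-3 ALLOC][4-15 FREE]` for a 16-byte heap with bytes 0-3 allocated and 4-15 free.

Op 1: a = malloc(8) -> a = 0; heap: [0-7 ALLOC][8-28 FREE]
Op 2: free(a) -> (freed a); heap: [0-28 FREE]
Op 3: b = malloc(5) -> b = 0; heap: [0-4 ALLOC][5-28 FREE]
Op 4: c = malloc(8) -> c = 5; heap: [0-4 ALLOC][5-12 ALLOC][13-28 FREE]
Op 5: d = malloc(8) -> d = 13; heap: [0-4 ALLOC][5-12 ALLOC][13-20 ALLOC][21-28 FREE]

Answer: [0-4 ALLOC][5-12 ALLOC][13-20 ALLOC][21-28 FREE]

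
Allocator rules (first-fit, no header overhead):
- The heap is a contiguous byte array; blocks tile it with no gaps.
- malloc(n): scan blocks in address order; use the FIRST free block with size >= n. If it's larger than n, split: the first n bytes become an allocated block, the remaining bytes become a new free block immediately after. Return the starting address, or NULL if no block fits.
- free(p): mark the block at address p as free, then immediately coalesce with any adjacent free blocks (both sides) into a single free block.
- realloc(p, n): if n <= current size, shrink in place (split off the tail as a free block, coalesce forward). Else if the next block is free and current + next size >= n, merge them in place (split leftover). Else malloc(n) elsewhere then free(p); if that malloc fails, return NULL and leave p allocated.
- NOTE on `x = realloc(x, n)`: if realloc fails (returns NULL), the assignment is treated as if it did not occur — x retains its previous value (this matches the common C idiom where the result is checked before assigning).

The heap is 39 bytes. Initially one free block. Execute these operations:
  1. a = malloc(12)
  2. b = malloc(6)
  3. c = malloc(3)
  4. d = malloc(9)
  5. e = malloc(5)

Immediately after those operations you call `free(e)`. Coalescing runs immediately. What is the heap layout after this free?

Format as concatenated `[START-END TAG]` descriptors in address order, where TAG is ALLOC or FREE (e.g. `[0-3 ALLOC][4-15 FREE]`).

Op 1: a = malloc(12) -> a = 0; heap: [0-11 ALLOC][12-38 FREE]
Op 2: b = malloc(6) -> b = 12; heap: [0-11 ALLOC][12-17 ALLOC][18-38 FREE]
Op 3: c = malloc(3) -> c = 18; heap: [0-11 ALLOC][12-17 ALLOC][18-20 ALLOC][21-38 FREE]
Op 4: d = malloc(9) -> d = 21; heap: [0-11 ALLOC][12-17 ALLOC][18-20 ALLOC][21-29 ALLOC][30-38 FREE]
Op 5: e = malloc(5) -> e = 30; heap: [0-11 ALLOC][12-17 ALLOC][18-20 ALLOC][21-29 ALLOC][30-34 ALLOC][35-38 FREE]
free(e): e = 30 -> block [30-34 ALLOC]; mark free, coalesce with adjacent free neighbors -> [0-11 ALLOC][12-17 ALLOC][18-20 ALLOC][21-29 ALLOC][30-38 FREE]

Answer: [0-11 ALLOC][12-17 ALLOC][18-20 ALLOC][21-29 ALLOC][30-38 FREE]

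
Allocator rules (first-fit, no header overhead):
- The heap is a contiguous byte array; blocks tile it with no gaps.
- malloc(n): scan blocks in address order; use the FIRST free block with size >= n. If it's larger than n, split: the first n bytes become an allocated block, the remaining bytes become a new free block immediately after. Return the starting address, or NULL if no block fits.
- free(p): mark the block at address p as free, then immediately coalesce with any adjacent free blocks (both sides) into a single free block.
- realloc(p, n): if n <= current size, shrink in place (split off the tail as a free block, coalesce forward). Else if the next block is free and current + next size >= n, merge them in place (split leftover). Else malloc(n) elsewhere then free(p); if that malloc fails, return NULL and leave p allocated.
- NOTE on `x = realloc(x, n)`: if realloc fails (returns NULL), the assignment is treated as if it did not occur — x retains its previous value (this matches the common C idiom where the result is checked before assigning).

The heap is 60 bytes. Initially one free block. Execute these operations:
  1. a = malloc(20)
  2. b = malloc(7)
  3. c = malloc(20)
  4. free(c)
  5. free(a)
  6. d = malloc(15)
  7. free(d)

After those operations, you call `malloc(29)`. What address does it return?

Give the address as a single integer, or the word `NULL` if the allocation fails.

Op 1: a = malloc(20) -> a = 0; heap: [0-19 ALLOC][20-59 FREE]
Op 2: b = malloc(7) -> b = 20; heap: [0-19 ALLOC][20-26 ALLOC][27-59 FREE]
Op 3: c = malloc(20) -> c = 27; heap: [0-19 ALLOC][20-26 ALLOC][27-46 ALLOC][47-59 FREE]
Op 4: free(c) -> (freed c); heap: [0-19 ALLOC][20-26 ALLOC][27-59 FREE]
Op 5: free(a) -> (freed a); heap: [0-19 FREE][20-26 ALLOC][27-59 FREE]
Op 6: d = malloc(15) -> d = 0; heap: [0-14 ALLOC][15-19 FREE][20-26 ALLOC][27-59 FREE]
Op 7: free(d) -> (freed d); heap: [0-19 FREE][20-26 ALLOC][27-59 FREE]
malloc(29): first-fit scan over [0-19 FREE][20-26 ALLOC][27-59 FREE] -> 27

Answer: 27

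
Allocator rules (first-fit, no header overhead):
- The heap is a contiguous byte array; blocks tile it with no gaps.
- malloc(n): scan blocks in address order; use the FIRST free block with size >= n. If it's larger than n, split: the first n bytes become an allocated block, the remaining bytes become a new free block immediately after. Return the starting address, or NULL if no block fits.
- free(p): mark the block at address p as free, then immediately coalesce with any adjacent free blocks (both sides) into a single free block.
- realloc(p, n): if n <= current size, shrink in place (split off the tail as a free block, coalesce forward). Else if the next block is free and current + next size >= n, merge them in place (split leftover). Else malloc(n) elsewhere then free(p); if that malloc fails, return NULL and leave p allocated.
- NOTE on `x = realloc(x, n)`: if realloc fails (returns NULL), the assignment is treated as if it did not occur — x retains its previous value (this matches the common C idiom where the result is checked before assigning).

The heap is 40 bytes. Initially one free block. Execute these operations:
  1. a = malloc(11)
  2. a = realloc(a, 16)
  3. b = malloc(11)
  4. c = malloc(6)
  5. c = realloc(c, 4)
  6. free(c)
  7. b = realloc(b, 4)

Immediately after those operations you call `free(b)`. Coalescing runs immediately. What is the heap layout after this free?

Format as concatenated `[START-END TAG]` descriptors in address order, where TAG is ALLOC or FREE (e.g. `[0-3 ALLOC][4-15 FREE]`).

Answer: [0-15 ALLOC][16-39 FREE]

Derivation:
Op 1: a = malloc(11) -> a = 0; heap: [0-10 ALLOC][11-39 FREE]
Op 2: a = realloc(a, 16) -> a = 0; heap: [0-15 ALLOC][16-39 FREE]
Op 3: b = malloc(11) -> b = 16; heap: [0-15 ALLOC][16-26 ALLOC][27-39 FREE]
Op 4: c = malloc(6) -> c = 27; heap: [0-15 ALLOC][16-26 ALLOC][27-32 ALLOC][33-39 FREE]
Op 5: c = realloc(c, 4) -> c = 27; heap: [0-15 ALLOC][16-26 ALLOC][27-30 ALLOC][31-39 FREE]
Op 6: free(c) -> (freed c); heap: [0-15 ALLOC][16-26 ALLOC][27-39 FREE]
Op 7: b = realloc(b, 4) -> b = 16; heap: [0-15 ALLOC][16-19 ALLOC][20-39 FREE]
free(b): b = 16 -> block [16-19 ALLOC]; mark free, coalesce with adjacent free neighbors -> [0-15 ALLOC][16-39 FREE]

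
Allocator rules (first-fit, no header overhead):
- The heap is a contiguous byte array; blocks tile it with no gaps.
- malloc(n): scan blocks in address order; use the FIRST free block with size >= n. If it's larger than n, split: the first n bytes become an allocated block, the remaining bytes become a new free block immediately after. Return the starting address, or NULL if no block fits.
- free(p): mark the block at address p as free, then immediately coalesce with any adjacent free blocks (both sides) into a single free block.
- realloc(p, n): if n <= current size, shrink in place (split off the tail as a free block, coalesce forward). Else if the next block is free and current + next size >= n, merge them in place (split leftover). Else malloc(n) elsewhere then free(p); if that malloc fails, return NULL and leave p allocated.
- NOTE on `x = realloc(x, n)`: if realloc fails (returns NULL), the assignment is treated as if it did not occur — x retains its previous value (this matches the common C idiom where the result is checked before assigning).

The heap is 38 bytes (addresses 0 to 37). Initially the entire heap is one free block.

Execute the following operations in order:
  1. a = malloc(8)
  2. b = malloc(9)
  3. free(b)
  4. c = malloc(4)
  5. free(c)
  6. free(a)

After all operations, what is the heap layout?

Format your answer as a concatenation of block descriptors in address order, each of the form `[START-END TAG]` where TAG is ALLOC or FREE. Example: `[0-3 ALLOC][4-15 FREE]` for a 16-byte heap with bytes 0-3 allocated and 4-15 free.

Op 1: a = malloc(8) -> a = 0; heap: [0-7 ALLOC][8-37 FREE]
Op 2: b = malloc(9) -> b = 8; heap: [0-7 ALLOC][8-16 ALLOC][17-37 FREE]
Op 3: free(b) -> (freed b); heap: [0-7 ALLOC][8-37 FREE]
Op 4: c = malloc(4) -> c = 8; heap: [0-7 ALLOC][8-11 ALLOC][12-37 FREE]
Op 5: free(c) -> (freed c); heap: [0-7 ALLOC][8-37 FREE]
Op 6: free(a) -> (freed a); heap: [0-37 FREE]

Answer: [0-37 FREE]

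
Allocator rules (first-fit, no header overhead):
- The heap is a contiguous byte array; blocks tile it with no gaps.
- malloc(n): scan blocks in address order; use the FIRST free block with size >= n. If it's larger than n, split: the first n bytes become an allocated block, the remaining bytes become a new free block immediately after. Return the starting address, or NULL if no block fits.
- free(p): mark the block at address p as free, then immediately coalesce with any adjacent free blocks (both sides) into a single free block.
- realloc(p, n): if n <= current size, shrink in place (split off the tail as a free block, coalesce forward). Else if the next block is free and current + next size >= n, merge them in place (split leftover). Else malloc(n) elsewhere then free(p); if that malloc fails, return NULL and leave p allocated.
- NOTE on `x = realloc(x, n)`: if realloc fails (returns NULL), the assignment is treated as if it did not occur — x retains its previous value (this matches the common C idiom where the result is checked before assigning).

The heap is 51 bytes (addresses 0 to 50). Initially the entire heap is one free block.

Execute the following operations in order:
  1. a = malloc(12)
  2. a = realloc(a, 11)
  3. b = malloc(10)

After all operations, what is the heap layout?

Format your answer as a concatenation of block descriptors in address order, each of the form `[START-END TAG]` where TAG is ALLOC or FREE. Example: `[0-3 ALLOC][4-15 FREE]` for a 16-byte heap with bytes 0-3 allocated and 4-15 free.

Answer: [0-10 ALLOC][11-20 ALLOC][21-50 FREE]

Derivation:
Op 1: a = malloc(12) -> a = 0; heap: [0-11 ALLOC][12-50 FREE]
Op 2: a = realloc(a, 11) -> a = 0; heap: [0-10 ALLOC][11-50 FREE]
Op 3: b = malloc(10) -> b = 11; heap: [0-10 ALLOC][11-20 ALLOC][21-50 FREE]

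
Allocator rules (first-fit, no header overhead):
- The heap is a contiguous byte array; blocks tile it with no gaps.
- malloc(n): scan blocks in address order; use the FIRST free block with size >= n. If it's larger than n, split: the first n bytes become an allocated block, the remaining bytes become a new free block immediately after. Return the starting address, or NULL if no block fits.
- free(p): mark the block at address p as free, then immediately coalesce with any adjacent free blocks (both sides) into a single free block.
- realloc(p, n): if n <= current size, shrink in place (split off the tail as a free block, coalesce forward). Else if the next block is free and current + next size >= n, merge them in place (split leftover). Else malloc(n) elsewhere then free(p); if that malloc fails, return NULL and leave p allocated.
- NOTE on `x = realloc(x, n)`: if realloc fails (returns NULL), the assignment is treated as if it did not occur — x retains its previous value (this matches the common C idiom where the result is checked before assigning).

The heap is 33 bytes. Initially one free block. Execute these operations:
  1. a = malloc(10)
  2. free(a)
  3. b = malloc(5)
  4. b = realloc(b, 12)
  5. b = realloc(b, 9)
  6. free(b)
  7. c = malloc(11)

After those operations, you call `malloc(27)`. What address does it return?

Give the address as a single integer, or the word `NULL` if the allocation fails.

Answer: NULL

Derivation:
Op 1: a = malloc(10) -> a = 0; heap: [0-9 ALLOC][10-32 FREE]
Op 2: free(a) -> (freed a); heap: [0-32 FREE]
Op 3: b = malloc(5) -> b = 0; heap: [0-4 ALLOC][5-32 FREE]
Op 4: b = realloc(b, 12) -> b = 0; heap: [0-11 ALLOC][12-32 FREE]
Op 5: b = realloc(b, 9) -> b = 0; heap: [0-8 ALLOC][9-32 FREE]
Op 6: free(b) -> (freed b); heap: [0-32 FREE]
Op 7: c = malloc(11) -> c = 0; heap: [0-10 ALLOC][11-32 FREE]
malloc(27): first-fit scan over [0-10 ALLOC][11-32 FREE] -> NULL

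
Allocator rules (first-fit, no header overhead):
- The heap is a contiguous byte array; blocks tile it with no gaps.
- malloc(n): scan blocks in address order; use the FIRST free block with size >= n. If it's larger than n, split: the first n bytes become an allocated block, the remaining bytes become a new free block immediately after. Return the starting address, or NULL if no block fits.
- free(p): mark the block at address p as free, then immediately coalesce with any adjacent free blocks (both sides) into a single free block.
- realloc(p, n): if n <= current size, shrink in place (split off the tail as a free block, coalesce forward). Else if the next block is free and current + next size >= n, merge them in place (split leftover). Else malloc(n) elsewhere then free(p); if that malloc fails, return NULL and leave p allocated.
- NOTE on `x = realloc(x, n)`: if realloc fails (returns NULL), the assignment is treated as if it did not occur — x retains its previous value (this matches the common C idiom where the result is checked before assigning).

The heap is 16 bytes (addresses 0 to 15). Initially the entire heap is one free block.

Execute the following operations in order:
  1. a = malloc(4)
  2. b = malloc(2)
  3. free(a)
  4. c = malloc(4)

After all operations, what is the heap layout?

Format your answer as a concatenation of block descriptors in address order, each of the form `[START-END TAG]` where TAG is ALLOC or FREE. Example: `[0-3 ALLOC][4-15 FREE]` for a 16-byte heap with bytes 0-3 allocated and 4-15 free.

Answer: [0-3 ALLOC][4-5 ALLOC][6-15 FREE]

Derivation:
Op 1: a = malloc(4) -> a = 0; heap: [0-3 ALLOC][4-15 FREE]
Op 2: b = malloc(2) -> b = 4; heap: [0-3 ALLOC][4-5 ALLOC][6-15 FREE]
Op 3: free(a) -> (freed a); heap: [0-3 FREE][4-5 ALLOC][6-15 FREE]
Op 4: c = malloc(4) -> c = 0; heap: [0-3 ALLOC][4-5 ALLOC][6-15 FREE]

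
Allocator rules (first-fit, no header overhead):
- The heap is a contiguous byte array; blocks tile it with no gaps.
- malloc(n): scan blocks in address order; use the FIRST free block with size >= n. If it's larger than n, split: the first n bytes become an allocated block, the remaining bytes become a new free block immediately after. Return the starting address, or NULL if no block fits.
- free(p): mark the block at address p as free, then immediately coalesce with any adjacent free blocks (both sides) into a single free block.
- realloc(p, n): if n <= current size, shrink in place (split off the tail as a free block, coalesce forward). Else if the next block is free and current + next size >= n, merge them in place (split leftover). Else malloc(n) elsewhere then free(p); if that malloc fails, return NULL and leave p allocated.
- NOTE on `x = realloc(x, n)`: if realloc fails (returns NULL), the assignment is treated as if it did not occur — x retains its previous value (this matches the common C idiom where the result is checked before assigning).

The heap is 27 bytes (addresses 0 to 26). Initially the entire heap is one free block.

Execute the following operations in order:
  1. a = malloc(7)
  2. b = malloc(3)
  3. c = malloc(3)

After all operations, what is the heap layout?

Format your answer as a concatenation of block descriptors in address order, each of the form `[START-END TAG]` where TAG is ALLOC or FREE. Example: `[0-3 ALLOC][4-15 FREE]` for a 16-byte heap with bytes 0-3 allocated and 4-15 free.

Op 1: a = malloc(7) -> a = 0; heap: [0-6 ALLOC][7-26 FREE]
Op 2: b = malloc(3) -> b = 7; heap: [0-6 ALLOC][7-9 ALLOC][10-26 FREE]
Op 3: c = malloc(3) -> c = 10; heap: [0-6 ALLOC][7-9 ALLOC][10-12 ALLOC][13-26 FREE]

Answer: [0-6 ALLOC][7-9 ALLOC][10-12 ALLOC][13-26 FREE]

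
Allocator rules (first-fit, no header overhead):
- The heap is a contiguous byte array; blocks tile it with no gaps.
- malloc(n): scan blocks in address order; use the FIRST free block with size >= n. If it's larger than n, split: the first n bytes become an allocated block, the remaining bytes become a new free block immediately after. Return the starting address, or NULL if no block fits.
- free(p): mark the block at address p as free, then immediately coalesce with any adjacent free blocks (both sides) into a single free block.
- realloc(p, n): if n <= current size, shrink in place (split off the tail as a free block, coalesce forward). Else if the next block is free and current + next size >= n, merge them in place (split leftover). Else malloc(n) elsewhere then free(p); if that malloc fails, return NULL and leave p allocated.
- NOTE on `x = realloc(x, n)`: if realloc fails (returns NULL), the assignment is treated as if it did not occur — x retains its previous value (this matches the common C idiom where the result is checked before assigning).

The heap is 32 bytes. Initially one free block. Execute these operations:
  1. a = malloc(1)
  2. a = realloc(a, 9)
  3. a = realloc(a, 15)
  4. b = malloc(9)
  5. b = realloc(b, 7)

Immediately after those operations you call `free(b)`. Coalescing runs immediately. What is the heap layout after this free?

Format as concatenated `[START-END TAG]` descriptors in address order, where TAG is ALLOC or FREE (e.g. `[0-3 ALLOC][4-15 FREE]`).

Op 1: a = malloc(1) -> a = 0; heap: [0-0 ALLOC][1-31 FREE]
Op 2: a = realloc(a, 9) -> a = 0; heap: [0-8 ALLOC][9-31 FREE]
Op 3: a = realloc(a, 15) -> a = 0; heap: [0-14 ALLOC][15-31 FREE]
Op 4: b = malloc(9) -> b = 15; heap: [0-14 ALLOC][15-23 ALLOC][24-31 FREE]
Op 5: b = realloc(b, 7) -> b = 15; heap: [0-14 ALLOC][15-21 ALLOC][22-31 FREE]
free(b): b = 15 -> block [15-21 ALLOC]; mark free, coalesce with adjacent free neighbors -> [0-14 ALLOC][15-31 FREE]

Answer: [0-14 ALLOC][15-31 FREE]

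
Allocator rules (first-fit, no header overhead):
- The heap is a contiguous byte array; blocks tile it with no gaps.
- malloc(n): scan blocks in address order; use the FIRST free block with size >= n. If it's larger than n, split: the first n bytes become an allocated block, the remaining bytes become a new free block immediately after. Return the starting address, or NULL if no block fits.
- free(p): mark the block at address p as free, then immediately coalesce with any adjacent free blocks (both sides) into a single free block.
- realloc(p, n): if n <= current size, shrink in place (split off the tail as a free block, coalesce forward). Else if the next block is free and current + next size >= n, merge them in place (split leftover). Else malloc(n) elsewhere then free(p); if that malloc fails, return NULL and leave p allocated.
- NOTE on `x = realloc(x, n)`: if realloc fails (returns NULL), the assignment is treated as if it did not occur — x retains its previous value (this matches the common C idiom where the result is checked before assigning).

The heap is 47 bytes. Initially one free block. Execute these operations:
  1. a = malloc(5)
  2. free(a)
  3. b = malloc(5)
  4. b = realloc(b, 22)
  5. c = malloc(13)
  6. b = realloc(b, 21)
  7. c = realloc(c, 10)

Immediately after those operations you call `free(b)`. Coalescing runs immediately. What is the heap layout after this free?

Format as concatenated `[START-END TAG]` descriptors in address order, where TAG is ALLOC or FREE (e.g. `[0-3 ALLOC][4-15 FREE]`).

Op 1: a = malloc(5) -> a = 0; heap: [0-4 ALLOC][5-46 FREE]
Op 2: free(a) -> (freed a); heap: [0-46 FREE]
Op 3: b = malloc(5) -> b = 0; heap: [0-4 ALLOC][5-46 FREE]
Op 4: b = realloc(b, 22) -> b = 0; heap: [0-21 ALLOC][22-46 FREE]
Op 5: c = malloc(13) -> c = 22; heap: [0-21 ALLOC][22-34 ALLOC][35-46 FREE]
Op 6: b = realloc(b, 21) -> b = 0; heap: [0-20 ALLOC][21-21 FREE][22-34 ALLOC][35-46 FREE]
Op 7: c = realloc(c, 10) -> c = 22; heap: [0-20 ALLOC][21-21 FREE][22-31 ALLOC][32-46 FREE]
free(b): b = 0 -> block [0-20 ALLOC]; mark free, coalesce with adjacent free neighbors -> [0-21 FREE][22-31 ALLOC][32-46 FREE]

Answer: [0-21 FREE][22-31 ALLOC][32-46 FREE]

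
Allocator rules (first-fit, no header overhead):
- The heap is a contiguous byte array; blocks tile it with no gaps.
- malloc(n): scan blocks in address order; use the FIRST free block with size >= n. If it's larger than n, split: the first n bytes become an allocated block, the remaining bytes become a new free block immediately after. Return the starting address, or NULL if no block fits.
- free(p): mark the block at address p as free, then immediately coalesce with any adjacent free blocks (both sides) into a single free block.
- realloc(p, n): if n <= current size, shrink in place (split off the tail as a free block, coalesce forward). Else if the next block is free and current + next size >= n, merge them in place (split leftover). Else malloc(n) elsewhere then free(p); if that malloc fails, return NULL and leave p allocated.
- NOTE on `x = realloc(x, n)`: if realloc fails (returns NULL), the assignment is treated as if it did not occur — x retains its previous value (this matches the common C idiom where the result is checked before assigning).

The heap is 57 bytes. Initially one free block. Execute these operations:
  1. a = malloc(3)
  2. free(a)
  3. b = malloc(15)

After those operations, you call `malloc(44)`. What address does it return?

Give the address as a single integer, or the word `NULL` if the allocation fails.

Op 1: a = malloc(3) -> a = 0; heap: [0-2 ALLOC][3-56 FREE]
Op 2: free(a) -> (freed a); heap: [0-56 FREE]
Op 3: b = malloc(15) -> b = 0; heap: [0-14 ALLOC][15-56 FREE]
malloc(44): first-fit scan over [0-14 ALLOC][15-56 FREE] -> NULL

Answer: NULL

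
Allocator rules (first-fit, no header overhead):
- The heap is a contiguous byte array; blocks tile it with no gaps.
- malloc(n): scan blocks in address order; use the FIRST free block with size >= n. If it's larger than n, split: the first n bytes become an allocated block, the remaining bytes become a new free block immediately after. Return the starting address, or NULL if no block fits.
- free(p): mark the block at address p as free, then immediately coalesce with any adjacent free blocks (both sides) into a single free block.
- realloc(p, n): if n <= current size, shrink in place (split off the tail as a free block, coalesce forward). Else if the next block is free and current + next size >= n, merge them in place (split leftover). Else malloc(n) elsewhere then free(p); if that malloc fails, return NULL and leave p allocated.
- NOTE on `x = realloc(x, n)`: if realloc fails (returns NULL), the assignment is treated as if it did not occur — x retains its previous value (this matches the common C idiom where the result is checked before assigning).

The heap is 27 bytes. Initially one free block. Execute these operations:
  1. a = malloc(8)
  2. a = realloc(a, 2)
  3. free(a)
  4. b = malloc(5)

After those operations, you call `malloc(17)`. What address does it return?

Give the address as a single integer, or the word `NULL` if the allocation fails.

Answer: 5

Derivation:
Op 1: a = malloc(8) -> a = 0; heap: [0-7 ALLOC][8-26 FREE]
Op 2: a = realloc(a, 2) -> a = 0; heap: [0-1 ALLOC][2-26 FREE]
Op 3: free(a) -> (freed a); heap: [0-26 FREE]
Op 4: b = malloc(5) -> b = 0; heap: [0-4 ALLOC][5-26 FREE]
malloc(17): first-fit scan over [0-4 ALLOC][5-26 FREE] -> 5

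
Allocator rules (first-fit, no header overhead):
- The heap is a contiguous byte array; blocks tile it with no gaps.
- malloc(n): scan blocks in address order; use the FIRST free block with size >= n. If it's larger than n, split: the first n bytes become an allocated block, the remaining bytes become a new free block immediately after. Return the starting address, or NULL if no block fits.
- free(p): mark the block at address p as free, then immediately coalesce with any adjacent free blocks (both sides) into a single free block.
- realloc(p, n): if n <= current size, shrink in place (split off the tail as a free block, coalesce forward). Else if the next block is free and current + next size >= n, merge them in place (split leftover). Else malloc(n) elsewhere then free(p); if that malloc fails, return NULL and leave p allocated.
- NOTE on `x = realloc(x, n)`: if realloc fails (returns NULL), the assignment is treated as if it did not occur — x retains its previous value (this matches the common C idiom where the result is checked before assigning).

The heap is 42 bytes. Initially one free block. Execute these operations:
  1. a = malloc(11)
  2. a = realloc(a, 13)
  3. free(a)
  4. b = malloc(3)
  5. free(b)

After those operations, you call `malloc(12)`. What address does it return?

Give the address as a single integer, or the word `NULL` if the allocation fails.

Op 1: a = malloc(11) -> a = 0; heap: [0-10 ALLOC][11-41 FREE]
Op 2: a = realloc(a, 13) -> a = 0; heap: [0-12 ALLOC][13-41 FREE]
Op 3: free(a) -> (freed a); heap: [0-41 FREE]
Op 4: b = malloc(3) -> b = 0; heap: [0-2 ALLOC][3-41 FREE]
Op 5: free(b) -> (freed b); heap: [0-41 FREE]
malloc(12): first-fit scan over [0-41 FREE] -> 0

Answer: 0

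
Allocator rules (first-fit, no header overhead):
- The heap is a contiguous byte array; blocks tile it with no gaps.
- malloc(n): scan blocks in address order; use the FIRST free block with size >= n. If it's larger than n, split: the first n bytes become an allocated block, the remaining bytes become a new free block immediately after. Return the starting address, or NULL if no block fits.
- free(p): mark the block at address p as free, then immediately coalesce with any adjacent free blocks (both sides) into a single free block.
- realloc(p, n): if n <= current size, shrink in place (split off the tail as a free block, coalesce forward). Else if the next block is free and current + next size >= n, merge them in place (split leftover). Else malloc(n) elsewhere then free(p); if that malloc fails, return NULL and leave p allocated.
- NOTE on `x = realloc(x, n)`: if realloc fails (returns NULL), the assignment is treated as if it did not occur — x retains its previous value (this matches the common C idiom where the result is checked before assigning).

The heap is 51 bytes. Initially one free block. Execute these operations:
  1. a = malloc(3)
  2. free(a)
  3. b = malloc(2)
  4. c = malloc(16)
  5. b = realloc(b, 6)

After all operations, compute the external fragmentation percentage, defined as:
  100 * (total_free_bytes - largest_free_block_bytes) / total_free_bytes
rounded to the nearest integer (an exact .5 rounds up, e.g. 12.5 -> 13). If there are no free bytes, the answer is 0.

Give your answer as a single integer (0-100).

Op 1: a = malloc(3) -> a = 0; heap: [0-2 ALLOC][3-50 FREE]
Op 2: free(a) -> (freed a); heap: [0-50 FREE]
Op 3: b = malloc(2) -> b = 0; heap: [0-1 ALLOC][2-50 FREE]
Op 4: c = malloc(16) -> c = 2; heap: [0-1 ALLOC][2-17 ALLOC][18-50 FREE]
Op 5: b = realloc(b, 6) -> b = 18; heap: [0-1 FREE][2-17 ALLOC][18-23 ALLOC][24-50 FREE]
Free blocks: [2 27] total_free=29 largest=27 -> 100*(29-27)/29 = 200/29 ≈ 6.897 -> rounds to 7

Answer: 7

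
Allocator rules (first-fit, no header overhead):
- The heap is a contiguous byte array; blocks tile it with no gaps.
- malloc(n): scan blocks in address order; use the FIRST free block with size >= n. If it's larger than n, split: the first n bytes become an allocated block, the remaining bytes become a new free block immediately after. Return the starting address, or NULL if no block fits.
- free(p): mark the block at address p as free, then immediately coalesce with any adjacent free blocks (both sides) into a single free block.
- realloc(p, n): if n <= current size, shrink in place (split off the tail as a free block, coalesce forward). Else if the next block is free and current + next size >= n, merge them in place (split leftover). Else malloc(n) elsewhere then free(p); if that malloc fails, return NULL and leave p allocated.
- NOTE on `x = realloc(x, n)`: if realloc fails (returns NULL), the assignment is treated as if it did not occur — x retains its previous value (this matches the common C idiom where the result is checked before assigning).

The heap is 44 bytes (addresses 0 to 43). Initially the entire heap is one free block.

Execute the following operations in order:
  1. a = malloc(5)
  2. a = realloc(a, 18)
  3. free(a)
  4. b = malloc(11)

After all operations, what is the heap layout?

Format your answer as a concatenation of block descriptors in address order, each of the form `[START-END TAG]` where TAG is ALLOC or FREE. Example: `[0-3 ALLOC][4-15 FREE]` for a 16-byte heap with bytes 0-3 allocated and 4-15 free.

Op 1: a = malloc(5) -> a = 0; heap: [0-4 ALLOC][5-43 FREE]
Op 2: a = realloc(a, 18) -> a = 0; heap: [0-17 ALLOC][18-43 FREE]
Op 3: free(a) -> (freed a); heap: [0-43 FREE]
Op 4: b = malloc(11) -> b = 0; heap: [0-10 ALLOC][11-43 FREE]

Answer: [0-10 ALLOC][11-43 FREE]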